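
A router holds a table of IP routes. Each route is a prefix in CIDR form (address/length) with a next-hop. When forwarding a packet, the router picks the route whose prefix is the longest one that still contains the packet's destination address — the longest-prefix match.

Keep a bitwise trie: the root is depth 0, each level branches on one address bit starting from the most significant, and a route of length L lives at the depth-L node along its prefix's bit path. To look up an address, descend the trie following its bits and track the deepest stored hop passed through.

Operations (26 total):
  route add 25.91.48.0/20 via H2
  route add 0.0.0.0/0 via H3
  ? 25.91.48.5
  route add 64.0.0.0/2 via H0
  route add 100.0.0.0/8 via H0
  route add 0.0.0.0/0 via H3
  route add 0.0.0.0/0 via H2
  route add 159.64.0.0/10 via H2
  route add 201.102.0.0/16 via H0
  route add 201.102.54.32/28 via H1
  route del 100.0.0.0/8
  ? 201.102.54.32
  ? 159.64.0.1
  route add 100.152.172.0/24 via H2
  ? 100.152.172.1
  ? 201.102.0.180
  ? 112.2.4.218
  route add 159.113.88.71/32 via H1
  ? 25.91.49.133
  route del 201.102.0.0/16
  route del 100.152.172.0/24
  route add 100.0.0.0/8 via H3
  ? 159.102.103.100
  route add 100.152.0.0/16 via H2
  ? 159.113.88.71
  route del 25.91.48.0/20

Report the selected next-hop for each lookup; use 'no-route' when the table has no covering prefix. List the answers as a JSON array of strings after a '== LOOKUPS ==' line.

Process each operation:
  add 25.91.48.0/20 -> H2 at depth 20
  add 0.0.0.0/0 -> H3 at depth 0
  Q 25.91.48.5: descend 00011001010110110011 ; hops seen [H3,H2] ; pick H2
  add 64.0.0.0/2 -> H0 at depth 2
  add 100.0.0.0/8 -> H0 at depth 8
  add 0.0.0.0/0 -> H3 at depth 0
  add 0.0.0.0/0 -> H2 at depth 0
  add 159.64.0.0/10 -> H2 at depth 10
  add 201.102.0.0/16 -> H0 at depth 16
  add 201.102.54.32/28 -> H1 at depth 28
  - 100.0.0.0/8 clear@8
  Q 201.102.54.32: descend 1100100101100110001101100010 ; hops seen [H2,H0,H1] ; pick H1
  Q 159.64.0.1: descend 1001111101 ; hops seen [H2,H2] ; pick H2
  add 100.152.172.0/24 -> H2 at depth 24
  Q 100.152.172.1: descend 011001001001100010101100 ; hops seen [H2,H0,H2] ; pick H2
  Q 201.102.0.180: descend 110010010110011000 ; hops seen [H2,H0] ; pick H0
  Q 112.2.4.218: descend 011 ; hops seen [H2,H0] ; pick H0
  add 159.113.88.71/32 -> H1 at depth 32
  Q 25.91.49.133: descend 00011001010110110011 ; hops seen [H2,H2] ; pick H2
  - 201.102.0.0/16 clear@16
  - 100.152.172.0/24 clear@24
  add 100.0.0.0/8 -> H3 at depth 8
  Q 159.102.103.100: descend 10011111011 ; hops seen [H2,H2] ; pick H2
  add 100.152.0.0/16 -> H2 at depth 16
  Q 159.113.88.71: descend 10011111011100010101100001000111 ; hops seen [H2,H2,H1] ; pick H1
  - 25.91.48.0/20 clear@20

== LOOKUPS ==
["H2","H1","H2","H2","H0","H0","H2","H2","H1"]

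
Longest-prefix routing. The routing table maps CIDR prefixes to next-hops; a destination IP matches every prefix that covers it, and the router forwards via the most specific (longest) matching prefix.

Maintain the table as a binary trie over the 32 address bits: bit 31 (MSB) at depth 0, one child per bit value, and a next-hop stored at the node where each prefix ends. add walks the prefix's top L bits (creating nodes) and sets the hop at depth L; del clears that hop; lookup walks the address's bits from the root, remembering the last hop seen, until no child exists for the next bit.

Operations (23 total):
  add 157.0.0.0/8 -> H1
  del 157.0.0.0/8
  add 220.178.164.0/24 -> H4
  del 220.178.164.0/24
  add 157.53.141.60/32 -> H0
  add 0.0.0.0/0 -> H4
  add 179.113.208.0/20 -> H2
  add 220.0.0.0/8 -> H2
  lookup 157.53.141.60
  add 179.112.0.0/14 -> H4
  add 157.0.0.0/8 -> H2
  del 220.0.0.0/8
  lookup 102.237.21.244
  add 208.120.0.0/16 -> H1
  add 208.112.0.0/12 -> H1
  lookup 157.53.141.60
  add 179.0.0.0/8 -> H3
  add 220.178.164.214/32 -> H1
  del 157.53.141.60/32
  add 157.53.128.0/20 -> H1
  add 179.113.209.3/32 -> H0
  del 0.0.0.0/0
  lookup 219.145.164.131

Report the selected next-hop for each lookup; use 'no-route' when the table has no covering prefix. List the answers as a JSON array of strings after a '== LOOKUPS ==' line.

Process each operation:
  add 157.0.0.0/8 -> H1 at depth 8
  del 157.0.0.0/8 (clear depth 8)
  add 220.178.164.0/24 -> H4 at depth 24
  del 220.178.164.0/24 (clear depth 24)
  add 157.53.141.60/32 -> H0 at depth 32
  add 0.0.0.0/0 -> H4 at depth 0
  add 179.113.208.0/20 -> H2 at depth 20
  add 220.0.0.0/8 -> H2 at depth 8
  lookup 157.53.141.60: bits 10011101001101011000110100111100 walk d0:H4→d1:-→d2:-→d3:-→d4:-→d5:-→d6:-→d7:-→d8:-→d9:-→d10:-→d11:-→d12:-→d13:-→d14:-→d15:-→d16:-→d17:-→d18:-→d19:-→d20:-→d21:-→d22:-→d23:-→d24:-→d25:-→d26:-→d27:-→d28:-→d29:-→d30:-→d31:-→d32:H0 -> H0
  add 179.112.0.0/14 -> H4 at depth 14
  add 157.0.0.0/8 -> H2 at depth 8
  del 220.0.0.0/8 (clear depth 8)
  lookup 102.237.21.244: bits ε walk d0:H4 -> H4
  add 208.120.0.0/16 -> H1 at depth 16
  add 208.112.0.0/12 -> H1 at depth 12
  lookup 157.53.141.60: bits 10011101001101011000110100111100 walk d0:H4→d1:-→d2:-→d3:-→d4:-→d5:-→d6:-→d7:-→d8:H2→d9:-→d10:-→d11:-→d12:-→d13:-→d14:-→d15:-→d16:-→d17:-→d18:-→d19:-→d20:-→d21:-→d22:-→d23:-→d24:-→d25:-→d26:-→d27:-→d28:-→d29:-→d30:-→d31:-→d32:H0 -> H0
  add 179.0.0.0/8 -> H3 at depth 8
  add 220.178.164.214/32 -> H1 at depth 32
  del 157.53.141.60/32 (clear depth 32)
  add 157.53.128.0/20 -> H1 at depth 20
  add 179.113.209.3/32 -> H0 at depth 32
  del 0.0.0.0/0 (clear depth 0)
  lookup 219.145.164.131: bits 11011 walk d0:-→d1:-→d2:-→d3:-→d4:-→d5:- -> no-route

== LOOKUPS ==
["H0","H4","H0","no-route"]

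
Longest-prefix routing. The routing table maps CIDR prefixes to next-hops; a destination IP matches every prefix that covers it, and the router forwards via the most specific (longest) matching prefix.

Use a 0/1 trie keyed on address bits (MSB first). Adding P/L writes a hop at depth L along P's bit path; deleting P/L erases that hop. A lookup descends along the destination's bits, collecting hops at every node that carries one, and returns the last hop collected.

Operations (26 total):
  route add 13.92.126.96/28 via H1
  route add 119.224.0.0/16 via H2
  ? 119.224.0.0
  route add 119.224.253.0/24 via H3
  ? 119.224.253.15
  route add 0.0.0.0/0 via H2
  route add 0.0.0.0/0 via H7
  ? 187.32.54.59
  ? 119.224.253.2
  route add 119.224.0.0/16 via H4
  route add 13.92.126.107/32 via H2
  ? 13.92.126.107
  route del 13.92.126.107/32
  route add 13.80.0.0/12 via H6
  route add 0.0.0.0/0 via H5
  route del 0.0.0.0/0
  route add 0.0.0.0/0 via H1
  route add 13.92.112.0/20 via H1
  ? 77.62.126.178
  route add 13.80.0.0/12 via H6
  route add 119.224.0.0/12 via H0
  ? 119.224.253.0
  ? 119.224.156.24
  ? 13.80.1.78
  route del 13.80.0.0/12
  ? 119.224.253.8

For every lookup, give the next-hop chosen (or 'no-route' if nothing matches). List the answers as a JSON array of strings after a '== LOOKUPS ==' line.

Trace:
  add 13.92.126.96/28 -> H1 at depth 28
  add 119.224.0.0/16 -> H2 at depth 16
  ? 119.224.0.0  path d0:-→d1:-→d2:-→d3:-→d4:-→d5:-→d6:-→d7:-→d8:-→d9:-→d10:-→d11:-→d12:-→d13:-→d14:-→d15:-→d16:H2  best=H2
  add 119.224.253.0/24 -> H3 at depth 24
  ? 119.224.253.15  path d0:-→d1:-→d2:-→d3:-→d4:-→d5:-→d6:-→d7:-→d8:-→d9:-→d10:-→d11:-→d12:-→d13:-→d14:-→d15:-→d16:H2→d17:-→d18:-→d19:-→d20:-→d21:-→d22:-→d23:-→d24:H3  best=H3
  add 0.0.0.0/0 -> H2 at depth 0
  add 0.0.0.0/0 -> H7 at depth 0
  ? 187.32.54.59  path d0:H7  best=H7
  ? 119.224.253.2  path d0:H7→d1:-→d2:-→d3:-→d4:-→d5:-→d6:-→d7:-→d8:-→d9:-→d10:-→d11:-→d12:-→d13:-→d14:-→d15:-→d16:H2→d17:-→d18:-→d19:-→d20:-→d21:-→d22:-→d23:-→d24:H3  best=H3
  add 119.224.0.0/16 -> H4 at depth 16
  add 13.92.126.107/32 -> H2 at depth 32
  ? 13.92.126.107  path d0:H7→d1:-→d2:-→d3:-→d4:-→d5:-→d6:-→d7:-→d8:-→d9:-→d10:-→d11:-→d12:-→d13:-→d14:-→d15:-→d16:-→d17:-→d18:-→d19:-→d20:-→d21:-→d22:-→d23:-→d24:-→d25:-→d26:-→d27:-→d28:H1→d29:-→d30:-→d31:-→d32:H2  best=H2
  - 13.92.126.107/32 clear@32
  add 13.80.0.0/12 -> H6 at depth 12
  add 0.0.0.0/0 -> H5 at depth 0
  - 0.0.0.0/0 clear@0
  add 0.0.0.0/0 -> H1 at depth 0
  add 13.92.112.0/20 -> H1 at depth 20
  ? 77.62.126.178  path d0:H1→d1:-→d2:-  best=H1
  add 13.80.0.0/12 -> H6 at depth 12
  add 119.224.0.0/12 -> H0 at depth 12
  ? 119.224.253.0  path d0:H1→d1:-→d2:-→d3:-→d4:-→d5:-→d6:-→d7:-→d8:-→d9:-→d10:-→d11:-→d12:H0→d13:-→d14:-→d15:-→d16:H4→d17:-→d18:-→d19:-→d20:-→d21:-→d22:-→d23:-→d24:H3  best=H3
  ? 119.224.156.24  path d0:H1→d1:-→d2:-→d3:-→d4:-→d5:-→d6:-→d7:-→d8:-→d9:-→d10:-→d11:-→d12:H0→d13:-→d14:-→d15:-→d16:H4→d17:-  best=H4
  ? 13.80.1.78  path d0:H1→d1:-→d2:-→d3:-→d4:-→d5:-→d6:-→d7:-→d8:-→d9:-→d10:-→d11:-→d12:H6  best=H6
  - 13.80.0.0/12 clear@12
  ? 119.224.253.8  path d0:H1→d1:-→d2:-→d3:-→d4:-→d5:-→d6:-→d7:-→d8:-→d9:-→d10:-→d11:-→d12:H0→d13:-→d14:-→d15:-→d16:H4→d17:-→d18:-→d19:-→d20:-→d21:-→d22:-→d23:-→d24:H3  best=H3

== LOOKUPS ==
["H2","H3","H7","H3","H2","H1","H3","H4","H6","H3"]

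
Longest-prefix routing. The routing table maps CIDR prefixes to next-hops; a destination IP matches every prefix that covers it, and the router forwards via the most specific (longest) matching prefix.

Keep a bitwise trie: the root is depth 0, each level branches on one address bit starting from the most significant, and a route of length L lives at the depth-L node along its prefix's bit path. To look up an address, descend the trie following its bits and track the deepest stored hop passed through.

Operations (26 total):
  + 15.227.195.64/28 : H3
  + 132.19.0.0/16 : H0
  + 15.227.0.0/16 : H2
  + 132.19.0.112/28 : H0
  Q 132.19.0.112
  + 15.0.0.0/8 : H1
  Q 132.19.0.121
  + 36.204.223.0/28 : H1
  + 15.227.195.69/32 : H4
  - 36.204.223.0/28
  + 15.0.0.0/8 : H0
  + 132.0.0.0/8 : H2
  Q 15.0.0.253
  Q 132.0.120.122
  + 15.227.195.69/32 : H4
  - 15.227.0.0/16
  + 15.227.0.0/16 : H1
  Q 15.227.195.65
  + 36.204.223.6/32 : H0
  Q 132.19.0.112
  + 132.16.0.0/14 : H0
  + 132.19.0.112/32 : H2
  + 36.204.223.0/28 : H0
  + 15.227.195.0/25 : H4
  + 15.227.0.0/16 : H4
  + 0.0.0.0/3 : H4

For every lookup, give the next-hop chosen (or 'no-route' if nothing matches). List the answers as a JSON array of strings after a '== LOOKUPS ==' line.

Process each operation:
  + 15.227.195.64/28 (H3) depth=28
  + 132.19.0.0/16 (H0) depth=16
  + 15.227.0.0/16 (H2) depth=16
  + 132.19.0.112/28 (H0) depth=28
  Q 132.19.0.112: descend 1000010000010011000000000111 ; hops seen [H0,H0] ; pick H0
  + 15.0.0.0/8 (H1) depth=8
  Q 132.19.0.121: descend 1000010000010011000000000111 ; hops seen [H0,H0] ; pick H0
  + 36.204.223.0/28 (H1) depth=28
  + 15.227.195.69/32 (H4) depth=32
  - 36.204.223.0/28 clear@28
  + 15.0.0.0/8 (H0) depth=8
  + 132.0.0.0/8 (H2) depth=8
  Q 15.0.0.253: descend 00001111 ; hops seen [H0] ; pick H0
  Q 132.0.120.122: descend 10000100000 ; hops seen [H2] ; pick H2
  + 15.227.195.69/32 (H4) depth=32
  - 15.227.0.0/16 clear@16
  + 15.227.0.0/16 (H1) depth=16
  Q 15.227.195.65: descend 00001111111000111100001101000 ; hops seen [H0,H1,H3] ; pick H3
  + 36.204.223.6/32 (H0) depth=32
  Q 132.19.0.112: descend 1000010000010011000000000111 ; hops seen [H2,H0,H0] ; pick H0
  + 132.16.0.0/14 (H0) depth=14
  + 132.19.0.112/32 (H2) depth=32
  + 36.204.223.0/28 (H0) depth=28
  + 15.227.195.0/25 (H4) depth=25
  + 15.227.0.0/16 (H4) depth=16
  + 0.0.0.0/3 (H4) depth=3

== LOOKUPS ==
["H0","H0","H0","H2","H3","H0"]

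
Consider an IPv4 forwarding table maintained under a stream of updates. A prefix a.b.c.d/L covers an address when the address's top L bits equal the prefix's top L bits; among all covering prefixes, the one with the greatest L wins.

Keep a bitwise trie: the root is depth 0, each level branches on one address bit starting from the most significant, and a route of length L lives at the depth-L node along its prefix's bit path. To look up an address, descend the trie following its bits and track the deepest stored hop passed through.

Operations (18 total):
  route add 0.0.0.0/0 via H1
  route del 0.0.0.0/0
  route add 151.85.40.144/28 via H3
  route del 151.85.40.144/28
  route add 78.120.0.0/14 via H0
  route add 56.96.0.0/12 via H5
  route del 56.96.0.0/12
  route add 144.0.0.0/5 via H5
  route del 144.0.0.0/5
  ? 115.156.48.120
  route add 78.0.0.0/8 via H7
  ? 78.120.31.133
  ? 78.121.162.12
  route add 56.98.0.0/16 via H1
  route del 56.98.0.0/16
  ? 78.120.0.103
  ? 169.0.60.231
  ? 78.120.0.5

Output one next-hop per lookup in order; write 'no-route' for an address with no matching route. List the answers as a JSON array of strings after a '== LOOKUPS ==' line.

Trace:
  add 0.0.0.0/0 -> H1 at depth 0
  - 0.0.0.0/0 clear@0
  add 151.85.40.144/28 -> H3 at depth 28
  - 151.85.40.144/28 clear@28
  add 78.120.0.0/14 -> H0 at depth 14
  add 56.96.0.0/12 -> H5 at depth 12
  - 56.96.0.0/12 clear@12
  add 144.0.0.0/5 -> H5 at depth 5
  - 144.0.0.0/5 clear@5
  ? 115.156.48.120  path d0:-→d1:-→d2:-  best=no-route
  add 78.0.0.0/8 -> H7 at depth 8
  ? 78.120.31.133  path d0:-→d1:-→d2:-→d3:-→d4:-→d5:-→d6:-→d7:-→d8:H7→d9:-→d10:-→d11:-→d12:-→d13:-→d14:H0  best=H0
  ? 78.121.162.12  path d0:-→d1:-→d2:-→d3:-→d4:-→d5:-→d6:-→d7:-→d8:H7→d9:-→d10:-→d11:-→d12:-→d13:-→d14:H0  best=H0
  add 56.98.0.0/16 -> H1 at depth 16
  - 56.98.0.0/16 clear@16
  ? 78.120.0.103  path d0:-→d1:-→d2:-→d3:-→d4:-→d5:-→d6:-→d7:-→d8:H7→d9:-→d10:-→d11:-→d12:-→d13:-→d14:H0  best=H0
  ? 169.0.60.231  path d0:-→d1:-→d2:-  best=no-route
  ? 78.120.0.5  path d0:-→d1:-→d2:-→d3:-→d4:-→d5:-→d6:-→d7:-→d8:H7→d9:-→d10:-→d11:-→d12:-→d13:-→d14:H0  best=H0

== LOOKUPS ==
["no-route","H0","H0","H0","no-route","H0"]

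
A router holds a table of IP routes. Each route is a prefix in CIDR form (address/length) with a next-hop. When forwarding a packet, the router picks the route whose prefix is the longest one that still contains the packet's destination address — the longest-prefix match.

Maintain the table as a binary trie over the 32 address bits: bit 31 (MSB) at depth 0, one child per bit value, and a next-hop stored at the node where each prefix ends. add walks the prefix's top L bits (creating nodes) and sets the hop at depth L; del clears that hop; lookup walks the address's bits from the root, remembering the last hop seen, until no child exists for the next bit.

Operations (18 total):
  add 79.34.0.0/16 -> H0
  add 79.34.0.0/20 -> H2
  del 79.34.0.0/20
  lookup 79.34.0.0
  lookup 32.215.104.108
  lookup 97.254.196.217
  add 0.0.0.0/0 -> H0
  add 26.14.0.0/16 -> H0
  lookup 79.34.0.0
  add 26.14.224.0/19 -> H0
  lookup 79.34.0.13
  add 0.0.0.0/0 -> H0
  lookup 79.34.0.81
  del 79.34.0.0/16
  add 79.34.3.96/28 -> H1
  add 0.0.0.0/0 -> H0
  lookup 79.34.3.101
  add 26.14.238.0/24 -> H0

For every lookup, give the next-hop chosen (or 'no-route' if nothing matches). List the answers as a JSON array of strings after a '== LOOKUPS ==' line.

Trace:
  + 79.34.0.0/16 (H0) depth=16
  + 79.34.0.0/20 (H2) depth=20
  del 79.34.0.0/20 (clear depth 20)
  lookup 79.34.0.0: bits 01001111001000100000 walk d0:-→d1:-→d2:-→d3:-→d4:-→d5:-→d6:-→d7:-→d8:-→d9:-→d10:-→d11:-→d12:-→d13:-→d14:-→d15:-→d16:H0→d17:-→d18:-→d19:-→d20:- -> H0
  lookup 32.215.104.108: bits 0 walk d0:-→d1:- -> no-route
  lookup 97.254.196.217: bits 01 walk d0:-→d1:-→d2:- -> no-route
  + 0.0.0.0/0 (H0) depth=0
  + 26.14.0.0/16 (H0) depth=16
  lookup 79.34.0.0: bits 01001111001000100000 walk d0:H0→d1:-→d2:-→d3:-→d4:-→d5:-→d6:-→d7:-→d8:-→d9:-→d10:-→d11:-→d12:-→d13:-→d14:-→d15:-→d16:H0→d17:-→d18:-→d19:-→d20:- -> H0
  + 26.14.224.0/19 (H0) depth=19
  lookup 79.34.0.13: bits 01001111001000100000 walk d0:H0→d1:-→d2:-→d3:-→d4:-→d5:-→d6:-→d7:-→d8:-→d9:-→d10:-→d11:-→d12:-→d13:-→d14:-→d15:-→d16:H0→d17:-→d18:-→d19:-→d20:- -> H0
  + 0.0.0.0/0 (H0) depth=0
  lookup 79.34.0.81: bits 01001111001000100000 walk d0:H0→d1:-→d2:-→d3:-→d4:-→d5:-→d6:-→d7:-→d8:-→d9:-→d10:-→d11:-→d12:-→d13:-→d14:-→d15:-→d16:H0→d17:-→d18:-→d19:-→d20:- -> H0
  del 79.34.0.0/16 (clear depth 16)
  + 79.34.3.96/28 (H1) depth=28
  + 0.0.0.0/0 (H0) depth=0
  lookup 79.34.3.101: bits 0100111100100010000000110110 walk d0:H0→d1:-→d2:-→d3:-→d4:-→d5:-→d6:-→d7:-→d8:-→d9:-→d10:-→d11:-→d12:-→d13:-→d14:-→d15:-→d16:-→d17:-→d18:-→d19:-→d20:-→d21:-→d22:-→d23:-→d24:-→d25:-→d26:-→d27:-→d28:H1 -> H1
  + 26.14.238.0/24 (H0) depth=24

== LOOKUPS ==
["H0","no-route","no-route","H0","H0","H0","H1"]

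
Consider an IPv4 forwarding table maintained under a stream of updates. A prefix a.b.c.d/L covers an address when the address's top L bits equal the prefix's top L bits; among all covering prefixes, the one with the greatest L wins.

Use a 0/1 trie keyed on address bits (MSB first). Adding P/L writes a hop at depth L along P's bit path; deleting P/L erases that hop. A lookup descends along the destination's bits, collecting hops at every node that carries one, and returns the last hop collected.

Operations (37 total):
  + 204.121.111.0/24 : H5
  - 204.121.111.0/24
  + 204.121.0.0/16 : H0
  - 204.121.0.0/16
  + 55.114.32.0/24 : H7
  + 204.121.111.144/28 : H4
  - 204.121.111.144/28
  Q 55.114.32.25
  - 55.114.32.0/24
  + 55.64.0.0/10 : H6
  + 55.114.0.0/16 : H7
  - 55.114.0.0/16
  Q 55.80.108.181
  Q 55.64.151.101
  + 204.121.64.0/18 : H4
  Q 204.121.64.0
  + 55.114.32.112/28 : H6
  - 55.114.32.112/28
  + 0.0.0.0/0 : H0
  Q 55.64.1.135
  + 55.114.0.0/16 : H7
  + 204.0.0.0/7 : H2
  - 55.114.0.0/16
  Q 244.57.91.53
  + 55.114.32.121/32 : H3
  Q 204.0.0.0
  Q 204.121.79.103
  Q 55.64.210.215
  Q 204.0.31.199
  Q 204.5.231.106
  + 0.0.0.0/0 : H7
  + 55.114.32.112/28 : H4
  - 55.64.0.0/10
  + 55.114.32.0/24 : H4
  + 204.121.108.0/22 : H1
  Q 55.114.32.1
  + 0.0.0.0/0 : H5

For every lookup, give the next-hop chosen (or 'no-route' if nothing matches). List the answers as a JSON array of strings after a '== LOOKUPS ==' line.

Trace:
  + 204.121.111.0/24 (H5) depth=24
  del 204.121.111.0/24 (clear depth 24)
  + 204.121.0.0/16 (H0) depth=16
  del 204.121.0.0/16 (clear depth 16)
  + 55.114.32.0/24 (H7) depth=24
  + 204.121.111.144/28 (H4) depth=28
  del 204.121.111.144/28 (clear depth 28)
  Q 55.114.32.25: descend 001101110111001000100000 ; hops seen [H7] ; pick H7
  del 55.114.32.0/24 (clear depth 24)
  + 55.64.0.0/10 (H6) depth=10
  + 55.114.0.0/16 (H7) depth=16
  del 55.114.0.0/16 (clear depth 16)
  Q 55.80.108.181: descend 0011011101 ; hops seen [H6] ; pick H6
  Q 55.64.151.101: descend 0011011101 ; hops seen [H6] ; pick H6
  + 204.121.64.0/18 (H4) depth=18
  Q 204.121.64.0: descend 110011000111100101 ; hops seen [H4] ; pick H4
  + 55.114.32.112/28 (H6) depth=28
  del 55.114.32.112/28 (clear depth 28)
  + 0.0.0.0/0 (H0) depth=0
  Q 55.64.1.135: descend 0011011101 ; hops seen [H0,H6] ; pick H6
  + 55.114.0.0/16 (H7) depth=16
  + 204.0.0.0/7 (H2) depth=7
  del 55.114.0.0/16 (clear depth 16)
  Q 244.57.91.53: descend 11 ; hops seen [H0] ; pick H0
  + 55.114.32.121/32 (H3) depth=32
  Q 204.0.0.0: descend 110011000 ; hops seen [H0,H2] ; pick H2
  Q 204.121.79.103: descend 110011000111100101 ; hops seen [H0,H2,H4] ; pick H4
  Q 55.64.210.215: descend 0011011101 ; hops seen [H0,H6] ; pick H6
  Q 204.0.31.199: descend 110011000 ; hops seen [H0,H2] ; pick H2
  Q 204.5.231.106: descend 110011000 ; hops seen [H0,H2] ; pick H2
  + 0.0.0.0/0 (H7) depth=0
  + 55.114.32.112/28 (H4) depth=28
  del 55.64.0.0/10 (clear depth 10)
  + 55.114.32.0/24 (H4) depth=24
  + 204.121.108.0/22 (H1) depth=22
  Q 55.114.32.1: descend 0011011101110010001000000 ; hops seen [H7,H4] ; pick H4
  + 0.0.0.0/0 (H5) depth=0

== LOOKUPS ==
["H7","H6","H6","H4","H6","H0","H2","H4","H6","H2","H2","H4"]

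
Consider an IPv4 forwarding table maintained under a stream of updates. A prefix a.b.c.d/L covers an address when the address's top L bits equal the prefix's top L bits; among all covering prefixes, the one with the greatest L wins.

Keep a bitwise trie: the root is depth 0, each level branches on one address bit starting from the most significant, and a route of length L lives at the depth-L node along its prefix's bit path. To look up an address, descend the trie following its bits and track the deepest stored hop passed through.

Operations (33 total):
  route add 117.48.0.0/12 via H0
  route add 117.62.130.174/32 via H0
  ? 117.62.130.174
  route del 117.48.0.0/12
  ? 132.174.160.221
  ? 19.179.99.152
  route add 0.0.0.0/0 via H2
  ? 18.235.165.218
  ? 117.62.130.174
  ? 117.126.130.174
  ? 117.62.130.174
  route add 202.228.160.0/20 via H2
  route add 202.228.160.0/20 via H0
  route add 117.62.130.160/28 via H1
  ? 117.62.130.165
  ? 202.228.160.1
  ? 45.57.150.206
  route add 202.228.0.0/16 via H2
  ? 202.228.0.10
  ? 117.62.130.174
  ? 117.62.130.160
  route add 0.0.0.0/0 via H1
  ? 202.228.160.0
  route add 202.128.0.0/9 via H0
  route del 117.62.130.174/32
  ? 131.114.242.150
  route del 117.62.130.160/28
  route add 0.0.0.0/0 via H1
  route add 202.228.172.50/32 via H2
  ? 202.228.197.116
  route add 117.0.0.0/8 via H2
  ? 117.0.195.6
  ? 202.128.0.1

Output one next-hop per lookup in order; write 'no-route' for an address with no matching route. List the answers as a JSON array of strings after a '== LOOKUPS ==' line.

Trace:
  add 117.48.0.0/12 -> H0 at depth 12
  add 117.62.130.174/32 -> H0 at depth 32
  ? 117.62.130.174  path d0:-→d1:-→d2:-→d3:-→d4:-→d5:-→d6:-→d7:-→d8:-→d9:-→d10:-→d11:-→d12:H0→d13:-→d14:-→d15:-→d16:-→d17:-→d18:-→d19:-→d20:-→d21:-→d22:-→d23:-→d24:-→d25:-→d26:-→d27:-→d28:-→d29:-→d30:-→d31:-→d32:H0  best=H0
  del 117.48.0.0/12 (clear depth 12)
  ? 132.174.160.221  path d0:-  best=no-route
  ? 19.179.99.152  path d0:-→d1:-  best=no-route
  add 0.0.0.0/0 -> H2 at depth 0
  ? 18.235.165.218  path d0:H2→d1:-  best=H2
  ? 117.62.130.174  path d0:H2→d1:-→d2:-→d3:-→d4:-→d5:-→d6:-→d7:-→d8:-→d9:-→d10:-→d11:-→d12:-→d13:-→d14:-→d15:-→d16:-→d17:-→d18:-→d19:-→d20:-→d21:-→d22:-→d23:-→d24:-→d25:-→d26:-→d27:-→d28:-→d29:-→d30:-→d31:-→d32:H0  best=H0
  ? 117.126.130.174  path d0:H2→d1:-→d2:-→d3:-→d4:-→d5:-→d6:-→d7:-→d8:-→d9:-  best=H2
  ? 117.62.130.174  path d0:H2→d1:-→d2:-→d3:-→d4:-→d5:-→d6:-→d7:-→d8:-→d9:-→d10:-→d11:-→d12:-→d13:-→d14:-→d15:-→d16:-→d17:-→d18:-→d19:-→d20:-→d21:-→d22:-→d23:-→d24:-→d25:-→d26:-→d27:-→d28:-→d29:-→d30:-→d31:-→d32:H0  best=H0
  add 202.228.160.0/20 -> H2 at depth 20
  add 202.228.160.0/20 -> H0 at depth 20
  add 117.62.130.160/28 -> H1 at depth 28
  ? 117.62.130.165  path d0:H2→d1:-→d2:-→d3:-→d4:-→d5:-→d6:-→d7:-→d8:-→d9:-→d10:-→d11:-→d12:-→d13:-→d14:-→d15:-→d16:-→d17:-→d18:-→d19:-→d20:-→d21:-→d22:-→d23:-→d24:-→d25:-→d26:-→d27:-→d28:H1  best=H1
  ? 202.228.160.1  path d0:H2→d1:-→d2:-→d3:-→d4:-→d5:-→d6:-→d7:-→d8:-→d9:-→d10:-→d11:-→d12:-→d13:-→d14:-→d15:-→d16:-→d17:-→d18:-→d19:-→d20:H0  best=H0
  ? 45.57.150.206  path d0:H2→d1:-  best=H2
  add 202.228.0.0/16 -> H2 at depth 16
  ? 202.228.0.10  path d0:H2→d1:-→d2:-→d3:-→d4:-→d5:-→d6:-→d7:-→d8:-→d9:-→d10:-→d11:-→d12:-→d13:-→d14:-→d15:-→d16:H2  best=H2
  ? 117.62.130.174  path d0:H2→d1:-→d2:-→d3:-→d4:-→d5:-→d6:-→d7:-→d8:-→d9:-→d10:-→d11:-→d12:-→d13:-→d14:-→d15:-→d16:-→d17:-→d18:-→d19:-→d20:-→d21:-→d22:-→d23:-→d24:-→d25:-→d26:-→d27:-→d28:H1→d29:-→d30:-→d31:-→d32:H0  best=H0
  ? 117.62.130.160  path d0:H2→d1:-→d2:-→d3:-→d4:-→d5:-→d6:-→d7:-→d8:-→d9:-→d10:-→d11:-→d12:-→d13:-→d14:-→d15:-→d16:-→d17:-→d18:-→d19:-→d20:-→d21:-→d22:-→d23:-→d24:-→d25:-→d26:-→d27:-→d28:H1  best=H1
  add 0.0.0.0/0 -> H1 at depth 0
  ? 202.228.160.0  path d0:H1→d1:-→d2:-→d3:-→d4:-→d5:-→d6:-→d7:-→d8:-→d9:-→d10:-→d11:-→d12:-→d13:-→d14:-→d15:-→d16:H2→d17:-→d18:-→d19:-→d20:H0  best=H0
  add 202.128.0.0/9 -> H0 at depth 9
  del 117.62.130.174/32 (clear depth 32)
  ? 131.114.242.150  path d0:H1→d1:-  best=H1
  del 117.62.130.160/28 (clear depth 28)
  add 0.0.0.0/0 -> H1 at depth 0
  add 202.228.172.50/32 -> H2 at depth 32
  ? 202.228.197.116  path d0:H1→d1:-→d2:-→d3:-→d4:-→d5:-→d6:-→d7:-→d8:-→d9:H0→d10:-→d11:-→d12:-→d13:-→d14:-→d15:-→d16:H2→d17:-  best=H2
  add 117.0.0.0/8 -> H2 at depth 8
  ? 117.0.195.6  path d0:H1→d1:-→d2:-→d3:-→d4:-→d5:-→d6:-→d7:-→d8:H2→d9:-→d10:-  best=H2
  ? 202.128.0.1  path d0:H1→d1:-→d2:-→d3:-→d4:-→d5:-→d6:-→d7:-→d8:-→d9:H0  best=H0

== LOOKUPS ==
["H0","no-route","no-route","H2","H0","H2","H0","H1","H0","H2","H2","H0","H1","H0","H1","H2","H2","H0"]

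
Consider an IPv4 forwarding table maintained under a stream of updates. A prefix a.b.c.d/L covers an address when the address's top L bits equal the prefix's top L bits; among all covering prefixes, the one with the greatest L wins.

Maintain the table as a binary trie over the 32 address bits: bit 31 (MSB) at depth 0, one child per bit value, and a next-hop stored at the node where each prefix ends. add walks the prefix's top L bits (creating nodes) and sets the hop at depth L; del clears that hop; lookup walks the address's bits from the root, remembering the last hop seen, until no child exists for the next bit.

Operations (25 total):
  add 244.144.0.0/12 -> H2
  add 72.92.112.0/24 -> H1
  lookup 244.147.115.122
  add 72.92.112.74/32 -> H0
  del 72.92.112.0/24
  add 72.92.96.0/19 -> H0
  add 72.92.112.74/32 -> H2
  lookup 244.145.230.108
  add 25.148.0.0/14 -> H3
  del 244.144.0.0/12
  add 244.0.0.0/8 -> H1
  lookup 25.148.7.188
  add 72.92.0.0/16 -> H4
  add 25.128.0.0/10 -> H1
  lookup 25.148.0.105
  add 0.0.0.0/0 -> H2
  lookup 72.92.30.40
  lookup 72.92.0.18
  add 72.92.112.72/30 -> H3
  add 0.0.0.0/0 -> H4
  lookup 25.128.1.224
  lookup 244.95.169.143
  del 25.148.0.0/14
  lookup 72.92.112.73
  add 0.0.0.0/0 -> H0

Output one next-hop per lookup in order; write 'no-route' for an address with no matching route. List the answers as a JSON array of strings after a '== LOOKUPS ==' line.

Trace:
  add 244.144.0.0/12 -> H2 at depth 12
  add 72.92.112.0/24 -> H1 at depth 24
  lookup 244.147.115.122: bits 111101001001 walk d0:-→d1:-→d2:-→d3:-→d4:-→d5:-→d6:-→d7:-→d8:-→d9:-→d10:-→d11:-→d12:H2 -> H2
  add 72.92.112.74/32 -> H0 at depth 32
  del 72.92.112.0/24 (clear depth 24)
  add 72.92.96.0/19 -> H0 at depth 19
  add 72.92.112.74/32 -> H2 at depth 32
  lookup 244.145.230.108: bits 111101001001 walk d0:-→d1:-→d2:-→d3:-→d4:-→d5:-→d6:-→d7:-→d8:-→d9:-→d10:-→d11:-→d12:H2 -> H2
  add 25.148.0.0/14 -> H3 at depth 14
  del 244.144.0.0/12 (clear depth 12)
  add 244.0.0.0/8 -> H1 at depth 8
  lookup 25.148.7.188: bits 00011001100101 walk d0:-→d1:-→d2:-→d3:-→d4:-→d5:-→d6:-→d7:-→d8:-→d9:-→d10:-→d11:-→d12:-→d13:-→d14:H3 -> H3
  add 72.92.0.0/16 -> H4 at depth 16
  add 25.128.0.0/10 -> H1 at depth 10
  lookup 25.148.0.105: bits 00011001100101 walk d0:-→d1:-→d2:-→d3:-→d4:-→d5:-→d6:-→d7:-→d8:-→d9:-→d10:H1→d11:-→d12:-→d13:-→d14:H3 -> H3
  add 0.0.0.0/0 -> H2 at depth 0
  lookup 72.92.30.40: bits 01001000010111000 walk d0:H2→d1:-→d2:-→d3:-→d4:-→d5:-→d6:-→d7:-→d8:-→d9:-→d10:-→d11:-→d12:-→d13:-→d14:-→d15:-→d16:H4→d17:- -> H4
  lookup 72.92.0.18: bits 01001000010111000 walk d0:H2→d1:-→d2:-→d3:-→d4:-→d5:-→d6:-→d7:-→d8:-→d9:-→d10:-→d11:-→d12:-→d13:-→d14:-→d15:-→d16:H4→d17:- -> H4
  add 72.92.112.72/30 -> H3 at depth 30
  add 0.0.0.0/0 -> H4 at depth 0
  lookup 25.128.1.224: bits 00011001100 walk d0:H4→d1:-→d2:-→d3:-→d4:-→d5:-→d6:-→d7:-→d8:-→d9:-→d10:H1→d11:- -> H1
  lookup 244.95.169.143: bits 11110100 walk d0:H4→d1:-→d2:-→d3:-→d4:-→d5:-→d6:-→d7:-→d8:H1 -> H1
  del 25.148.0.0/14 (clear depth 14)
  lookup 72.92.112.73: bits 010010000101110001110000010010 walk d0:H4→d1:-→d2:-→d3:-→d4:-→d5:-→d6:-→d7:-→d8:-→d9:-→d10:-→d11:-→d12:-→d13:-→d14:-→d15:-→d16:H4→d17:-→d18:-→d19:H0→d20:-→d21:-→d22:-→d23:-→d24:-→d25:-→d26:-→d27:-→d28:-→d29:-→d30:H3 -> H3
  add 0.0.0.0/0 -> H0 at depth 0

== LOOKUPS ==
["H2","H2","H3","H3","H4","H4","H1","H1","H3"]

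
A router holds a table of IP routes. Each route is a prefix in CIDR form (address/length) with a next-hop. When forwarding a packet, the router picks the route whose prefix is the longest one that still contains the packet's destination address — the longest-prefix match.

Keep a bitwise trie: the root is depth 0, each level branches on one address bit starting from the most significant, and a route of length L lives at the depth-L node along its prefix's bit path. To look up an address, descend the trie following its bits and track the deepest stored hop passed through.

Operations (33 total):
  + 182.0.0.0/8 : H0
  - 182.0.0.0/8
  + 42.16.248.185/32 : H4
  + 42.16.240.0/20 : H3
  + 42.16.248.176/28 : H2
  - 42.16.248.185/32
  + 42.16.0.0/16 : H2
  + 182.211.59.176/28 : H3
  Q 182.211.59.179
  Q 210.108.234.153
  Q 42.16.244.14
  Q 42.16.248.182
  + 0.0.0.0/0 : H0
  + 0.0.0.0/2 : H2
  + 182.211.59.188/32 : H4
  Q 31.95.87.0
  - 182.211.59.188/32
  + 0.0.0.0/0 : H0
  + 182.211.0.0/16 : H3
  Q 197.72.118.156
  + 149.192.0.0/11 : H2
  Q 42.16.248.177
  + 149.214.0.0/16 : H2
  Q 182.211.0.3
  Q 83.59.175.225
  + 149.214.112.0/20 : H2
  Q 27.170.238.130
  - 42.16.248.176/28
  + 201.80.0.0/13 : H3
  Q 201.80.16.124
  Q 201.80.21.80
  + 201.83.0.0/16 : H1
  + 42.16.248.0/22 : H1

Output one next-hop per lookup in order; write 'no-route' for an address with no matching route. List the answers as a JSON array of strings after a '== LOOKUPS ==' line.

Apply in order:
  + 182.0.0.0/8 (H0) depth=8
  - 182.0.0.0/8 clear@8
  + 42.16.248.185/32 (H4) depth=32
  + 42.16.240.0/20 (H3) depth=20
  + 42.16.248.176/28 (H2) depth=28
  - 42.16.248.185/32 clear@32
  + 42.16.0.0/16 (H2) depth=16
  + 182.211.59.176/28 (H3) depth=28
  ? 182.211.59.179  path d0:-→d1:-→d2:-→d3:-→d4:-→d5:-→d6:-→d7:-→d8:-→d9:-→d10:-→d11:-→d12:-→d13:-→d14:-→d15:-→d16:-→d17:-→d18:-→d19:-→d20:-→d21:-→d22:-→d23:-→d24:-→d25:-→d26:-→d27:-→d28:H3  best=H3
  ? 210.108.234.153  path d0:-→d1:-  best=no-route
  ? 42.16.244.14  path d0:-→d1:-→d2:-→d3:-→d4:-→d5:-→d6:-→d7:-→d8:-→d9:-→d10:-→d11:-→d12:-→d13:-→d14:-→d15:-→d16:H2→d17:-→d18:-→d19:-→d20:H3  best=H3
  ? 42.16.248.182  path d0:-→d1:-→d2:-→d3:-→d4:-→d5:-→d6:-→d7:-→d8:-→d9:-→d10:-→d11:-→d12:-→d13:-→d14:-→d15:-→d16:H2→d17:-→d18:-→d19:-→d20:H3→d21:-→d22:-→d23:-→d24:-→d25:-→d26:-→d27:-→d28:H2  best=H2
  + 0.0.0.0/0 (H0) depth=0
  + 0.0.0.0/2 (H2) depth=2
  + 182.211.59.188/32 (H4) depth=32
  ? 31.95.87.0  path d0:H0→d1:-→d2:H2  best=H2
  - 182.211.59.188/32 clear@32
  + 0.0.0.0/0 (H0) depth=0
  + 182.211.0.0/16 (H3) depth=16
  ? 197.72.118.156  path d0:H0→d1:-  best=H0
  + 149.192.0.0/11 (H2) depth=11
  ? 42.16.248.177  path d0:H0→d1:-→d2:H2→d3:-→d4:-→d5:-→d6:-→d7:-→d8:-→d9:-→d10:-→d11:-→d12:-→d13:-→d14:-→d15:-→d16:H2→d17:-→d18:-→d19:-→d20:H3→d21:-→d22:-→d23:-→d24:-→d25:-→d26:-→d27:-→d28:H2  best=H2
  + 149.214.0.0/16 (H2) depth=16
  ? 182.211.0.3  path d0:H0→d1:-→d2:-→d3:-→d4:-→d5:-→d6:-→d7:-→d8:-→d9:-→d10:-→d11:-→d12:-→d13:-→d14:-→d15:-→d16:H3→d17:-→d18:-  best=H3
  ? 83.59.175.225  path d0:H0→d1:-  best=H0
  + 149.214.112.0/20 (H2) depth=20
  ? 27.170.238.130  path d0:H0→d1:-→d2:H2  best=H2
  - 42.16.248.176/28 clear@28
  + 201.80.0.0/13 (H3) depth=13
  ? 201.80.16.124  path d0:H0→d1:-→d2:-→d3:-→d4:-→d5:-→d6:-→d7:-→d8:-→d9:-→d10:-→d11:-→d12:-→d13:H3  best=H3
  ? 201.80.21.80  path d0:H0→d1:-→d2:-→d3:-→d4:-→d5:-→d6:-→d7:-→d8:-→d9:-→d10:-→d11:-→d12:-→d13:H3  best=H3
  + 201.83.0.0/16 (H1) depth=16
  + 42.16.248.0/22 (H1) depth=22

== LOOKUPS ==
["H3","no-route","H3","H2","H2","H0","H2","H3","H0","H2","H3","H3"]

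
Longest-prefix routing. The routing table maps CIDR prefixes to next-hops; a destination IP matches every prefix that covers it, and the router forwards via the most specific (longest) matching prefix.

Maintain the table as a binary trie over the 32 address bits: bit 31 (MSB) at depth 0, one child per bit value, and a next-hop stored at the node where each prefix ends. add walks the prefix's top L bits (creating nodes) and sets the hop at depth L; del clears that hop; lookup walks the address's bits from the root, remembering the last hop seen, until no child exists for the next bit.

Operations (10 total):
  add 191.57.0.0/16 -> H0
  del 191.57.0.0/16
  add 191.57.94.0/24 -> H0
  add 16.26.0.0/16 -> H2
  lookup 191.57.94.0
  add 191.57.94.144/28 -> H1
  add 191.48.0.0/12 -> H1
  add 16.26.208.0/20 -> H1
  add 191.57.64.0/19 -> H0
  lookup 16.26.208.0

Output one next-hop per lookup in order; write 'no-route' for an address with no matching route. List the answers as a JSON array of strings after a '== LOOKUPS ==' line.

Trace:
  add 191.57.0.0/16 -> H0 at depth 16
  del 191.57.0.0/16 (clear depth 16)
  add 191.57.94.0/24 -> H0 at depth 24
  add 16.26.0.0/16 -> H2 at depth 16
  ? 191.57.94.0  path d0:-→d1:-→d2:-→d3:-→d4:-→d5:-→d6:-→d7:-→d8:-→d9:-→d10:-→d11:-→d12:-→d13:-→d14:-→d15:-→d16:-→d17:-→d18:-→d19:-→d20:-→d21:-→d22:-→d23:-→d24:H0  best=H0
  add 191.57.94.144/28 -> H1 at depth 28
  add 191.48.0.0/12 -> H1 at depth 12
  add 16.26.208.0/20 -> H1 at depth 20
  add 191.57.64.0/19 -> H0 at depth 19
  ? 16.26.208.0  path d0:-→d1:-→d2:-→d3:-→d4:-→d5:-→d6:-→d7:-→d8:-→d9:-→d10:-→d11:-→d12:-→d13:-→d14:-→d15:-→d16:H2→d17:-→d18:-→d19:-→d20:H1  best=H1

== LOOKUPS ==
["H0","H1"]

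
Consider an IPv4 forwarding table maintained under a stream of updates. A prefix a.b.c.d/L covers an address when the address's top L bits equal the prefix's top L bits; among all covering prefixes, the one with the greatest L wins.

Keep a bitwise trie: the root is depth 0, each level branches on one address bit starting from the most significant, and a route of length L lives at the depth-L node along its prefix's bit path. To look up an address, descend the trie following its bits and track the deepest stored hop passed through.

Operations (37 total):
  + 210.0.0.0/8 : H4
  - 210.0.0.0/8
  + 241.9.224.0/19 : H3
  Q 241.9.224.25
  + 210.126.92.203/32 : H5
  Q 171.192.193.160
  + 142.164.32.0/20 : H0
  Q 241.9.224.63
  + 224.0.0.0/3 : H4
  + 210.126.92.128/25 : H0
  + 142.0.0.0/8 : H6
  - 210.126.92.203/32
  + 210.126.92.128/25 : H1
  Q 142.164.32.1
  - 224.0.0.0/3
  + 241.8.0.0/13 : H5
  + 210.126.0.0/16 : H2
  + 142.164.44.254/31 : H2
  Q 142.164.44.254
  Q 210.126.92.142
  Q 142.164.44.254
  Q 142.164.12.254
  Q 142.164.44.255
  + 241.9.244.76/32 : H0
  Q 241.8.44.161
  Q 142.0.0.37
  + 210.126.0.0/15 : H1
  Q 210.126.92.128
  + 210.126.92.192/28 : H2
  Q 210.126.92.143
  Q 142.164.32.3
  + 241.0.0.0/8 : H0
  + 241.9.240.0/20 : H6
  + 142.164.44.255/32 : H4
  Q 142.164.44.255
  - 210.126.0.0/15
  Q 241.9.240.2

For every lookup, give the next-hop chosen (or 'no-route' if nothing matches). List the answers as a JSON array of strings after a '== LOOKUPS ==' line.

Process each operation:
  add 210.0.0.0/8 -> H4 at depth 8
  - 210.0.0.0/8 clear@8
  add 241.9.224.0/19 -> H3 at depth 19
  ? 241.9.224.25  path d0:-→d1:-→d2:-→d3:-→d4:-→d5:-→d6:-→d7:-→d8:-→d9:-→d10:-→d11:-→d12:-→d13:-→d14:-→d15:-→d16:-→d17:-→d18:-→d19:H3  best=H3
  add 210.126.92.203/32 -> H5 at depth 32
  ? 171.192.193.160  path d0:-→d1:-  best=no-route
  add 142.164.32.0/20 -> H0 at depth 20
  ? 241.9.224.63  path d0:-→d1:-→d2:-→d3:-→d4:-→d5:-→d6:-→d7:-→d8:-→d9:-→d10:-→d11:-→d12:-→d13:-→d14:-→d15:-→d16:-→d17:-→d18:-→d19:H3  best=H3
  add 224.0.0.0/3 -> H4 at depth 3
  add 210.126.92.128/25 -> H0 at depth 25
  add 142.0.0.0/8 -> H6 at depth 8
  - 210.126.92.203/32 clear@32
  add 210.126.92.128/25 -> H1 at depth 25
  ? 142.164.32.1  path d0:-→d1:-→d2:-→d3:-→d4:-→d5:-→d6:-→d7:-→d8:H6→d9:-→d10:-→d11:-→d12:-→d13:-→d14:-→d15:-→d16:-→d17:-→d18:-→d19:-→d20:H0  best=H0
  - 224.0.0.0/3 clear@3
  add 241.8.0.0/13 -> H5 at depth 13
  add 210.126.0.0/16 -> H2 at depth 16
  add 142.164.44.254/31 -> H2 at depth 31
  ? 142.164.44.254  path d0:-→d1:-→d2:-→d3:-→d4:-→d5:-→d6:-→d7:-→d8:H6→d9:-→d10:-→d11:-→d12:-→d13:-→d14:-→d15:-→d16:-→d17:-→d18:-→d19:-→d20:H0→d21:-→d22:-→d23:-→d24:-→d25:-→d26:-→d27:-→d28:-→d29:-→d30:-→d31:H2  best=H2
  ? 210.126.92.142  path d0:-→d1:-→d2:-→d3:-→d4:-→d5:-→d6:-→d7:-→d8:-→d9:-→d10:-→d11:-→d12:-→d13:-→d14:-→d15:-→d16:H2→d17:-→d18:-→d19:-→d20:-→d21:-→d22:-→d23:-→d24:-→d25:H1  best=H1
  ? 142.164.44.254  path d0:-→d1:-→d2:-→d3:-→d4:-→d5:-→d6:-→d7:-→d8:H6→d9:-→d10:-→d11:-→d12:-→d13:-→d14:-→d15:-→d16:-→d17:-→d18:-→d19:-→d20:H0→d21:-→d22:-→d23:-→d24:-→d25:-→d26:-→d27:-→d28:-→d29:-→d30:-→d31:H2  best=H2
  ? 142.164.12.254  path d0:-→d1:-→d2:-→d3:-→d4:-→d5:-→d6:-→d7:-→d8:H6→d9:-→d10:-→d11:-→d12:-→d13:-→d14:-→d15:-→d16:-→d17:-→d18:-  best=H6
  ? 142.164.44.255  path d0:-→d1:-→d2:-→d3:-→d4:-→d5:-→d6:-→d7:-→d8:H6→d9:-→d10:-→d11:-→d12:-→d13:-→d14:-→d15:-→d16:-→d17:-→d18:-→d19:-→d20:H0→d21:-→d22:-→d23:-→d24:-→d25:-→d26:-→d27:-→d28:-→d29:-→d30:-→d31:H2  best=H2
  add 241.9.244.76/32 -> H0 at depth 32
  ? 241.8.44.161  path d0:-→d1:-→d2:-→d3:-→d4:-→d5:-→d6:-→d7:-→d8:-→d9:-→d10:-→d11:-→d12:-→d13:H5→d14:-→d15:-  best=H5
  ? 142.0.0.37  path d0:-→d1:-→d2:-→d3:-→d4:-→d5:-→d6:-→d7:-→d8:H6  best=H6
  add 210.126.0.0/15 -> H1 at depth 15
  ? 210.126.92.128  path d0:-→d1:-→d2:-→d3:-→d4:-→d5:-→d6:-→d7:-→d8:-→d9:-→d10:-→d11:-→d12:-→d13:-→d14:-→d15:H1→d16:H2→d17:-→d18:-→d19:-→d20:-→d21:-→d22:-→d23:-→d24:-→d25:H1  best=H1
  add 210.126.92.192/28 -> H2 at depth 28
  ? 210.126.92.143  path d0:-→d1:-→d2:-→d3:-→d4:-→d5:-→d6:-→d7:-→d8:-→d9:-→d10:-→d11:-→d12:-→d13:-→d14:-→d15:H1→d16:H2→d17:-→d18:-→d19:-→d20:-→d21:-→d22:-→d23:-→d24:-→d25:H1  best=H1
  ? 142.164.32.3  path d0:-→d1:-→d2:-→d3:-→d4:-→d5:-→d6:-→d7:-→d8:H6→d9:-→d10:-→d11:-→d12:-→d13:-→d14:-→d15:-→d16:-→d17:-→d18:-→d19:-→d20:H0  best=H0
  add 241.0.0.0/8 -> H0 at depth 8
  add 241.9.240.0/20 -> H6 at depth 20
  add 142.164.44.255/32 -> H4 at depth 32
  ? 142.164.44.255  path d0:-→d1:-→d2:-→d3:-→d4:-→d5:-→d6:-→d7:-→d8:H6→d9:-→d10:-→d11:-→d12:-→d13:-→d14:-→d15:-→d16:-→d17:-→d18:-→d19:-→d20:H0→d21:-→d22:-→d23:-→d24:-→d25:-→d26:-→d27:-→d28:-→d29:-→d30:-→d31:H2→d32:H4  best=H4
  - 210.126.0.0/15 clear@15
  ? 241.9.240.2  path d0:-→d1:-→d2:-→d3:-→d4:-→d5:-→d6:-→d7:-→d8:H0→d9:-→d10:-→d11:-→d12:-→d13:H5→d14:-→d15:-→d16:-→d17:-→d18:-→d19:H3→d20:H6→d21:-  best=H6

== LOOKUPS ==
["H3","no-route","H3","H0","H2","H1","H2","H6","H2","H5","H6","H1","H1","H0","H4","H6"]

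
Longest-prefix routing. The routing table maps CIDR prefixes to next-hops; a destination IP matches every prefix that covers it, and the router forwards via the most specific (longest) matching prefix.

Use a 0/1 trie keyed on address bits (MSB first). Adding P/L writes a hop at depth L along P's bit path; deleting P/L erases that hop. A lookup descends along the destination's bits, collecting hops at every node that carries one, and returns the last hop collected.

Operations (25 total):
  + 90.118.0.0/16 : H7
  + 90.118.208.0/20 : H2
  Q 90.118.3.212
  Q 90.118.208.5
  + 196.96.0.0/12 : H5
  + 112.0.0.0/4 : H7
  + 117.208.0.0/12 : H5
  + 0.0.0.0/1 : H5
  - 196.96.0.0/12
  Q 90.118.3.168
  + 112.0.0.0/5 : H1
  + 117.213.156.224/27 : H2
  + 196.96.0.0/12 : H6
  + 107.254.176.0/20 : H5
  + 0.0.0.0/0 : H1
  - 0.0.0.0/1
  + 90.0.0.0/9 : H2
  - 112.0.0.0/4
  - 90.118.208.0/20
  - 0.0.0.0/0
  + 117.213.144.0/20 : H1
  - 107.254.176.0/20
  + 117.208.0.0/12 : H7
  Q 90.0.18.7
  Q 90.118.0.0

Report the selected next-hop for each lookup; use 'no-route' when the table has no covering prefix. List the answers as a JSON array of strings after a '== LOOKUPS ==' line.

Apply in order:
  add 90.118.0.0/16 -> H7 at depth 16
  add 90.118.208.0/20 -> H2 at depth 20
  ? 90.118.3.212  path d0:-→d1:-→d2:-→d3:-→d4:-→d5:-→d6:-→d7:-→d8:-→d9:-→d10:-→d11:-→d12:-→d13:-→d14:-→d15:-→d16:H7  best=H7
  ? 90.118.208.5  path d0:-→d1:-→d2:-→d3:-→d4:-→d5:-→d6:-→d7:-→d8:-→d9:-→d10:-→d11:-→d12:-→d13:-→d14:-→d15:-→d16:H7→d17:-→d18:-→d19:-→d20:H2  best=H2
  add 196.96.0.0/12 -> H5 at depth 12
  add 112.0.0.0/4 -> H7 at depth 4
  add 117.208.0.0/12 -> H5 at depth 12
  add 0.0.0.0/1 -> H5 at depth 1
  del 196.96.0.0/12 (clear depth 12)
  ? 90.118.3.168  path d0:-→d1:H5→d2:-→d3:-→d4:-→d5:-→d6:-→d7:-→d8:-→d9:-→d10:-→d11:-→d12:-→d13:-→d14:-→d15:-→d16:H7  best=H7
  add 112.0.0.0/5 -> H1 at depth 5
  add 117.213.156.224/27 -> H2 at depth 27
  add 196.96.0.0/12 -> H6 at depth 12
  add 107.254.176.0/20 -> H5 at depth 20
  add 0.0.0.0/0 -> H1 at depth 0
  del 0.0.0.0/1 (clear depth 1)
  add 90.0.0.0/9 -> H2 at depth 9
  del 112.0.0.0/4 (clear depth 4)
  del 90.118.208.0/20 (clear depth 20)
  del 0.0.0.0/0 (clear depth 0)
  add 117.213.144.0/20 -> H1 at depth 20
  del 107.254.176.0/20 (clear depth 20)
  add 117.208.0.0/12 -> H7 at depth 12
  ? 90.0.18.7  path d0:-→d1:-→d2:-→d3:-→d4:-→d5:-→d6:-→d7:-→d8:-→d9:H2  best=H2
  ? 90.118.0.0  path d0:-→d1:-→d2:-→d3:-→d4:-→d5:-→d6:-→d7:-→d8:-→d9:H2→d10:-→d11:-→d12:-→d13:-→d14:-→d15:-→d16:H7  best=H7

== LOOKUPS ==
["H7","H2","H7","H2","H7"]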